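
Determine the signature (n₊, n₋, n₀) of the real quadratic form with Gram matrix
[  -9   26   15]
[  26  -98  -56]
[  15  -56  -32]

Answer: (1, 2, 0)

Derivation:
step 0: pivot -9 → sign −
step 1: pivot -206/9 → sign −
step 2: pivot 1/103 → sign +
signature = (1, 2, 0)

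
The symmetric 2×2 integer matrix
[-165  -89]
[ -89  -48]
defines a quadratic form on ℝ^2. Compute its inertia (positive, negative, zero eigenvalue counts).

Answer: (1, 1, 0)

Derivation:
step 0: pivot -165 → sign −
step 1: pivot 1/165 → sign +
signature = (1, 1, 0)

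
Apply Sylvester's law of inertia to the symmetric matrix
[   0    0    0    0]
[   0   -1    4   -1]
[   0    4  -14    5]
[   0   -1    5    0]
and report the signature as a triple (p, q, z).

Answer: (2, 1, 1)

Derivation:
step 0: pivot -1 → sign −
step 1: pivot 2 → sign +
step 2: pivot 1/2 → sign +
step 3: row/col 3 already zero → sign 0
signature = (2, 1, 1)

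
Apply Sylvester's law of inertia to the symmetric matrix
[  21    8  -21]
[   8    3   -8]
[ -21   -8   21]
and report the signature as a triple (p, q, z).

step 0: pivot 21 → sign +
step 1: pivot -1/21 → sign −
step 2: row/col 2 already zero → sign 0
signature = (1, 1, 1)

Answer: (1, 1, 1)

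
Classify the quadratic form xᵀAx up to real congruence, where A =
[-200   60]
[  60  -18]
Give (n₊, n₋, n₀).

Answer: (0, 1, 1)

Derivation:
step 0: pivot -200 → sign −
step 1: row/col 1 already zero → sign 0
signature = (0, 1, 1)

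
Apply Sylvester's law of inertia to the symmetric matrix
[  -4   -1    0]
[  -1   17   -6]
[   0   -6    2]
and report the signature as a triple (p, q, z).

step 0: pivot -4 → sign −
step 1: pivot 69/4 → sign +
step 2: pivot -2/23 → sign −
signature = (1, 2, 0)

Answer: (1, 2, 0)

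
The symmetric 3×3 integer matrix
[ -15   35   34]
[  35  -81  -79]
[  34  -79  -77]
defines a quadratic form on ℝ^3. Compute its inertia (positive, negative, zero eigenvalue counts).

step 0: pivot -15 → sign −
step 1: pivot 2/3 → sign +
step 2: pivot -1/10 → sign −
signature = (1, 2, 0)

Answer: (1, 2, 0)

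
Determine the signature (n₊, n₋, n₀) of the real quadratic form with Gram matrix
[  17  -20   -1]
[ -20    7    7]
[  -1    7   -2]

Answer: (1, 2, 0)

Derivation:
step 0: pivot 17 → sign +
step 1: pivot -281/17 → sign −
step 2: pivot -2/281 → sign −
signature = (1, 2, 0)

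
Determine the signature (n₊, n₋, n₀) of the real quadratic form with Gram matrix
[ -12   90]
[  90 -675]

step 0: pivot -12 → sign −
step 1: row/col 1 already zero → sign 0
signature = (0, 1, 1)

Answer: (0, 1, 1)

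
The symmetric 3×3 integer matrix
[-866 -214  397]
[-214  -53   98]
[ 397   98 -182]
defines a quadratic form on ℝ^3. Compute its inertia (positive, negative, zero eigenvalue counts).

Answer: (1, 2, 0)

Derivation:
step 0: pivot -866 → sign −
step 1: pivot -51/433 → sign −
step 2: pivot 3/34 → sign +
signature = (1, 2, 0)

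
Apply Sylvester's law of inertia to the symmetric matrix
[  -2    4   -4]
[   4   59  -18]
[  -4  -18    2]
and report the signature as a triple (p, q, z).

Answer: (1, 2, 0)

Derivation:
step 0: pivot -2 → sign −
step 1: pivot 67 → sign +
step 2: pivot -6/67 → sign −
signature = (1, 2, 0)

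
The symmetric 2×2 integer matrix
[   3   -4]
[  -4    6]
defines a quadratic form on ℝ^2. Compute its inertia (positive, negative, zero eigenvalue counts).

Answer: (2, 0, 0)

Derivation:
step 0: pivot 3 → sign +
step 1: pivot 2/3 → sign +
signature = (2, 0, 0)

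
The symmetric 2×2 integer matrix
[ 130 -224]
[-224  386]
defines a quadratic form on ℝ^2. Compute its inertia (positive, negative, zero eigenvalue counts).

step 0: pivot 130 → sign +
step 1: pivot 2/65 → sign +
signature = (2, 0, 0)

Answer: (2, 0, 0)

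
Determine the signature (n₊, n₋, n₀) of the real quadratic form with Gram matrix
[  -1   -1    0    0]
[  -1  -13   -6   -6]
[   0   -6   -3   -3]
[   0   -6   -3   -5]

Answer: (0, 3, 1)

Derivation:
step 0: pivot -1 → sign −
step 1: pivot -12 → sign −
step 2: pivot -2 → sign −
step 3: row/col 3 already zero → sign 0
signature = (0, 3, 1)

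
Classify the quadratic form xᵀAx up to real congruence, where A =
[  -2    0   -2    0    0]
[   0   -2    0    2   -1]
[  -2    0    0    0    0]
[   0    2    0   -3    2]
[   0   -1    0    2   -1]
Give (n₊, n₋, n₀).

Answer: (2, 3, 0)

Derivation:
step 0: pivot -2 → sign −
step 1: pivot -2 → sign −
step 2: pivot 2 → sign +
step 3: pivot -1 → sign −
step 4: pivot 1/2 → sign +
signature = (2, 3, 0)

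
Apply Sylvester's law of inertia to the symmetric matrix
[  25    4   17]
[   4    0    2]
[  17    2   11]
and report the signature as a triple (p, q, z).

Answer: (2, 1, 0)

Derivation:
step 0: pivot 25 → sign +
step 1: pivot -16/25 → sign −
step 2: pivot 1/4 → sign +
signature = (2, 1, 0)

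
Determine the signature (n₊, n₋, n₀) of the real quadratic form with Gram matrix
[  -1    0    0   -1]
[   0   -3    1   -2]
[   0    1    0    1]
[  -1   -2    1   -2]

Answer: (1, 2, 1)

Derivation:
step 0: pivot -1 → sign −
step 1: pivot -3 → sign −
step 2: pivot 1/3 → sign +
step 3: row/col 3 already zero → sign 0
signature = (1, 2, 1)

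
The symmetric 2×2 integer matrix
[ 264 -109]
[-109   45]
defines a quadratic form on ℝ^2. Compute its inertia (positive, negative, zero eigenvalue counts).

Answer: (1, 1, 0)

Derivation:
step 0: pivot 264 → sign +
step 1: pivot -1/264 → sign −
signature = (1, 1, 0)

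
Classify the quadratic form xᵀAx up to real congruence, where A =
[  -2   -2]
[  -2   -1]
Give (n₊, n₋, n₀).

step 0: pivot -2 → sign −
step 1: pivot 1 → sign +
signature = (1, 1, 0)

Answer: (1, 1, 0)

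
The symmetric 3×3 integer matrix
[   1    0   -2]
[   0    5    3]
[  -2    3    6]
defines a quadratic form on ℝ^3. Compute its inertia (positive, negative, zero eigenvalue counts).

step 0: pivot 1 → sign +
step 1: pivot 5 → sign +
step 2: pivot 1/5 → sign +
signature = (3, 0, 0)

Answer: (3, 0, 0)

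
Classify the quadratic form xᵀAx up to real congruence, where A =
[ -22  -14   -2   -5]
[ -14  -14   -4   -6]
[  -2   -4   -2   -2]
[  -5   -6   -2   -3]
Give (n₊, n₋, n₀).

Answer: (0, 4, 0)

Derivation:
step 0: pivot -22 → sign −
step 1: pivot -56/11 → sign −
step 2: pivot -5/14 → sign −
step 3: pivot -3/10 → sign −
signature = (0, 4, 0)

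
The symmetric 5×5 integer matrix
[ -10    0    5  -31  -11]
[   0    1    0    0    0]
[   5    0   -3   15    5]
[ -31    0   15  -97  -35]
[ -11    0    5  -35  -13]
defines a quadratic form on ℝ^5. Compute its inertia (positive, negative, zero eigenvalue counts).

Answer: (1, 3, 1)

Derivation:
step 0: pivot -10 → sign −
step 1: pivot 1 → sign +
step 2: pivot -1/2 → sign −
step 3: pivot -2/5 → sign −
step 4: row/col 4 already zero → sign 0
signature = (1, 3, 1)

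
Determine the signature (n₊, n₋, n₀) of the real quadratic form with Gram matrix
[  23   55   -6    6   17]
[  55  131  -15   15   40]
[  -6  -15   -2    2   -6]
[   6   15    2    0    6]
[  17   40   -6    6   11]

Answer: (2, 3, 0)

Derivation:
step 0: pivot 23 → sign +
step 1: pivot -12/23 → sign −
step 2: pivot -11/4 → sign −
step 3: pivot 2 → sign +
step 4: pivot -6/11 → sign −
signature = (2, 3, 0)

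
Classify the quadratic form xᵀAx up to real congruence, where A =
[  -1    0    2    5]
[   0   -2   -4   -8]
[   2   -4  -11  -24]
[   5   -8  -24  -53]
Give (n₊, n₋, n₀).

Answer: (1, 2, 1)

Derivation:
step 0: pivot -1 → sign −
step 1: pivot -2 → sign −
step 2: pivot 1 → sign +
step 3: row/col 3 already zero → sign 0
signature = (1, 2, 1)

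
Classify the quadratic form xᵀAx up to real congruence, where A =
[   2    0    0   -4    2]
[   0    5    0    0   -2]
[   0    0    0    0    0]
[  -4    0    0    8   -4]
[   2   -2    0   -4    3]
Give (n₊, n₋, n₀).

step 0: pivot 2 → sign +
step 1: pivot 5 → sign +
step 2: pivot 1/5 → sign +
step 3: row/col 3 already zero → sign 0
step 4: row/col 4 already zero → sign 0
signature = (3, 0, 2)

Answer: (3, 0, 2)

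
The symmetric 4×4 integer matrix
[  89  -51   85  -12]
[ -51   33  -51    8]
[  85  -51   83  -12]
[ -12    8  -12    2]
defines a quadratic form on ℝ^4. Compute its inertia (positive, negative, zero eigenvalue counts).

Answer: (3, 0, 1)

Derivation:
step 0: pivot 89 → sign +
step 1: pivot 336/89 → sign +
step 2: pivot 3/7 → sign +
step 3: row/col 3 already zero → sign 0
signature = (3, 0, 1)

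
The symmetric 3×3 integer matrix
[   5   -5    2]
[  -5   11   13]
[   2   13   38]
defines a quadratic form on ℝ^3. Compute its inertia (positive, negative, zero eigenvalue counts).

Answer: (2, 1, 0)

Derivation:
step 0: pivot 5 → sign +
step 1: pivot 6 → sign +
step 2: pivot -3/10 → sign −
signature = (2, 1, 0)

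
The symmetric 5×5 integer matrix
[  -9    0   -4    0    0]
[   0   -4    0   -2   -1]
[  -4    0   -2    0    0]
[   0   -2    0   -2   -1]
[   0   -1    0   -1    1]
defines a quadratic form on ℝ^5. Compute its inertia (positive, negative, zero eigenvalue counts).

Answer: (1, 4, 0)

Derivation:
step 0: pivot -9 → sign −
step 1: pivot -4 → sign −
step 2: pivot -2/9 → sign −
step 3: pivot -1 → sign −
step 4: pivot 3/2 → sign +
signature = (1, 4, 0)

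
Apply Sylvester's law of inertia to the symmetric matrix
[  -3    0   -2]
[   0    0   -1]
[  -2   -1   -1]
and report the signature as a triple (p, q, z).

Answer: (1, 2, 0)

Derivation:
step 0: pivot -3 → sign −
step 1: pivot 1/3 → sign +
step 2: pivot -3 → sign −
signature = (1, 2, 0)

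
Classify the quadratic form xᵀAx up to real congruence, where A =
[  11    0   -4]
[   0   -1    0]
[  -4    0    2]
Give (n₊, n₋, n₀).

step 0: pivot 11 → sign +
step 1: pivot -1 → sign −
step 2: pivot 6/11 → sign +
signature = (2, 1, 0)

Answer: (2, 1, 0)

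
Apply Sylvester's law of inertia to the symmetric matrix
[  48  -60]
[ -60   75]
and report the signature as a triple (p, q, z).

Answer: (1, 0, 1)

Derivation:
step 0: pivot 48 → sign +
step 1: row/col 1 already zero → sign 0
signature = (1, 0, 1)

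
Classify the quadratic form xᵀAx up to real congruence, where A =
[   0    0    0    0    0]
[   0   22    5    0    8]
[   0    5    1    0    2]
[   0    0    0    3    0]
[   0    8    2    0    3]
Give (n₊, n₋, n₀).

Answer: (3, 1, 1)

Derivation:
step 0: pivot 22 → sign +
step 1: pivot -3/22 → sign −
step 2: pivot 3 → sign +
step 3: pivot 1/3 → sign +
step 4: row/col 4 already zero → sign 0
signature = (3, 1, 1)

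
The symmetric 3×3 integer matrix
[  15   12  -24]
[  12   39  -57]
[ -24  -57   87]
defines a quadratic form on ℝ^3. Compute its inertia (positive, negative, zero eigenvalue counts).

step 0: pivot 15 → sign +
step 1: pivot 147/5 → sign +
step 2: row/col 2 already zero → sign 0
signature = (2, 0, 1)

Answer: (2, 0, 1)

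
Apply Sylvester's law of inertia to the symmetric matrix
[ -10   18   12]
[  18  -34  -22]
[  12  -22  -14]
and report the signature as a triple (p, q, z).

step 0: pivot -10 → sign −
step 1: pivot -8/5 → sign −
step 2: pivot 1/2 → sign +
signature = (1, 2, 0)

Answer: (1, 2, 0)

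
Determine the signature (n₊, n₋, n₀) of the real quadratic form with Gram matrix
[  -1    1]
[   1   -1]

step 0: pivot -1 → sign −
step 1: row/col 1 already zero → sign 0
signature = (0, 1, 1)

Answer: (0, 1, 1)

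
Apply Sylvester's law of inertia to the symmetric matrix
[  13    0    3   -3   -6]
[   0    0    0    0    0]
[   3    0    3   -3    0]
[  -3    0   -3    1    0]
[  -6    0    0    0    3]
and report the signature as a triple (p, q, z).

Answer: (2, 2, 1)

Derivation:
step 0: pivot 13 → sign +
step 1: pivot 30/13 → sign +
step 2: pivot -2 → sign −
step 3: pivot -3/5 → sign −
step 4: row/col 4 already zero → sign 0
signature = (2, 2, 1)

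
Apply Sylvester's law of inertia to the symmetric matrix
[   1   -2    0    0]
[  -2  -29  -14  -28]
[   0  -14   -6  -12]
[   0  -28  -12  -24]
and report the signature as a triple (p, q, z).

Answer: (1, 2, 1)

Derivation:
step 0: pivot 1 → sign +
step 1: pivot -33 → sign −
step 2: pivot -2/33 → sign −
step 3: row/col 3 already zero → sign 0
signature = (1, 2, 1)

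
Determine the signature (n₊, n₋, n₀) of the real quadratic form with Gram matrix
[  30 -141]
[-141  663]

step 0: pivot 30 → sign +
step 1: pivot 3/10 → sign +
signature = (2, 0, 0)

Answer: (2, 0, 0)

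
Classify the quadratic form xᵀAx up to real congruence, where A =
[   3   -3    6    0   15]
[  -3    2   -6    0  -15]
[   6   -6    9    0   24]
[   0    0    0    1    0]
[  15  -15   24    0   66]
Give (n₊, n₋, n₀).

step 0: pivot 3 → sign +
step 1: pivot -1 → sign −
step 2: pivot -3 → sign −
step 3: pivot 1 → sign +
step 4: pivot 3 → sign +
signature = (3, 2, 0)

Answer: (3, 2, 0)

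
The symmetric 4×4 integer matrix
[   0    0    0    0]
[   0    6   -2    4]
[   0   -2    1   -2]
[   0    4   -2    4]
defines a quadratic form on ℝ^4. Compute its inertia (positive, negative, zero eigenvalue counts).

step 0: pivot 6 → sign +
step 1: pivot 1/3 → sign +
step 2: row/col 2 already zero → sign 0
step 3: row/col 3 already zero → sign 0
signature = (2, 0, 2)

Answer: (2, 0, 2)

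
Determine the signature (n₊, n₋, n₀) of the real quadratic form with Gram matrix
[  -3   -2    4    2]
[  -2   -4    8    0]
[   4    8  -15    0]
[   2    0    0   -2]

step 0: pivot -3 → sign −
step 1: pivot -8/3 → sign −
step 2: pivot 1 → sign +
step 3: row/col 3 already zero → sign 0
signature = (1, 2, 1)

Answer: (1, 2, 1)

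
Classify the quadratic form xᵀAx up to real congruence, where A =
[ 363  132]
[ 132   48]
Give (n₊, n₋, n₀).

step 0: pivot 363 → sign +
step 1: row/col 1 already zero → sign 0
signature = (1, 0, 1)

Answer: (1, 0, 1)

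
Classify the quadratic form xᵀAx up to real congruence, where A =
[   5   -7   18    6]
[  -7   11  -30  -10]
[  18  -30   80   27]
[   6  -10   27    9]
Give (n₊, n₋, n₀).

Answer: (2, 2, 0)

Derivation:
step 0: pivot 5 → sign +
step 1: pivot 6/5 → sign +
step 2: pivot -4 → sign −
step 3: pivot -1/12 → sign −
signature = (2, 2, 0)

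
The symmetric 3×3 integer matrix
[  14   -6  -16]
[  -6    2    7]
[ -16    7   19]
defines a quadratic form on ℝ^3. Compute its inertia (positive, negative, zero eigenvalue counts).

Answer: (2, 1, 0)

Derivation:
step 0: pivot 14 → sign +
step 1: pivot -4/7 → sign −
step 2: pivot 3/4 → sign +
signature = (2, 1, 0)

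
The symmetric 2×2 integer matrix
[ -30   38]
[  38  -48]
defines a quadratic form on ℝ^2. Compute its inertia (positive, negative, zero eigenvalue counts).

step 0: pivot -30 → sign −
step 1: pivot 2/15 → sign +
signature = (1, 1, 0)

Answer: (1, 1, 0)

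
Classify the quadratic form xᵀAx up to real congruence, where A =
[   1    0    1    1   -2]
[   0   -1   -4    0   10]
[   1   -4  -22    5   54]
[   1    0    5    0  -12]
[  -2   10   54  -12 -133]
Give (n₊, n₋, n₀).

Answer: (2, 3, 0)

Derivation:
step 0: pivot 1 → sign +
step 1: pivot -1 → sign −
step 2: pivot -7 → sign −
step 3: pivot 9/7 → sign +
step 4: pivot -1 → sign −
signature = (2, 3, 0)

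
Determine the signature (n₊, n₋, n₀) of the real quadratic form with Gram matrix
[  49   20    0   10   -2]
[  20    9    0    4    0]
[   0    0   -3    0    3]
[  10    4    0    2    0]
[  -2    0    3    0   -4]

Answer: (3, 2, 0)

Derivation:
step 0: pivot 49 → sign +
step 1: pivot 41/49 → sign +
step 2: pivot -3 → sign −
step 3: pivot -2/41 → sign −
step 4: pivot 3 → sign +
signature = (3, 2, 0)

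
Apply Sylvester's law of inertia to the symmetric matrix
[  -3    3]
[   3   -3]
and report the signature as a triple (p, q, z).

step 0: pivot -3 → sign −
step 1: row/col 1 already zero → sign 0
signature = (0, 1, 1)

Answer: (0, 1, 1)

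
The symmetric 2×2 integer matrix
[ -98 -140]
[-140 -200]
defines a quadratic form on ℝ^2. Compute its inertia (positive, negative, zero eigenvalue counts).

Answer: (0, 1, 1)

Derivation:
step 0: pivot -98 → sign −
step 1: row/col 1 already zero → sign 0
signature = (0, 1, 1)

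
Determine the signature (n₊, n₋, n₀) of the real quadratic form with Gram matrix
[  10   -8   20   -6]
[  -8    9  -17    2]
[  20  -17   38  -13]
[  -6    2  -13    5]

Answer: (3, 1, 0)

Derivation:
step 0: pivot 10 → sign +
step 1: pivot 13/5 → sign +
step 2: pivot -31/13 → sign −
step 3: pivot 6/31 → sign +
signature = (3, 1, 0)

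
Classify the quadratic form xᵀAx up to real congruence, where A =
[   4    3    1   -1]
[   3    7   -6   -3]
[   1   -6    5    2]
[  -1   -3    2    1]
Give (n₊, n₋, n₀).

Answer: (2, 2, 0)

Derivation:
step 0: pivot 4 → sign +
step 1: pivot 19/4 → sign +
step 2: pivot -92/19 → sign −
step 3: pivot -3/23 → sign −
signature = (2, 2, 0)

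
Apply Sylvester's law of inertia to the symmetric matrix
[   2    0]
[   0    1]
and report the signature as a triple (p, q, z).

step 0: pivot 2 → sign +
step 1: pivot 1 → sign +
signature = (2, 0, 0)

Answer: (2, 0, 0)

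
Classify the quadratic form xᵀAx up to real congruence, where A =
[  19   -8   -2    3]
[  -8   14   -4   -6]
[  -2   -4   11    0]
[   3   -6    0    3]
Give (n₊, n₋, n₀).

step 0: pivot 19 → sign +
step 1: pivot 202/19 → sign +
step 2: pivot 867/101 → sign +
step 3: pivot 6/289 → sign +
signature = (4, 0, 0)

Answer: (4, 0, 0)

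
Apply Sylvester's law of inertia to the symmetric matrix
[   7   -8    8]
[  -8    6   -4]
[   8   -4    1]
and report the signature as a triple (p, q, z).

step 0: pivot 7 → sign +
step 1: pivot -22/7 → sign −
step 2: pivot 3/11 → sign +
signature = (2, 1, 0)

Answer: (2, 1, 0)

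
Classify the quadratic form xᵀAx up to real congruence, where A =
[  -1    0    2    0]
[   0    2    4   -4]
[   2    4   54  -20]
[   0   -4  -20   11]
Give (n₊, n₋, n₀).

step 0: pivot -1 → sign −
step 1: pivot 2 → sign +
step 2: pivot 50 → sign +
step 3: pivot 3/25 → sign +
signature = (3, 1, 0)

Answer: (3, 1, 0)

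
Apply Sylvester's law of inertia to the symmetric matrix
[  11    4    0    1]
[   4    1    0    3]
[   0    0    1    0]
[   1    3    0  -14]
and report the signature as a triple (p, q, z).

Answer: (3, 1, 0)

Derivation:
step 0: pivot 11 → sign +
step 1: pivot -5/11 → sign −
step 2: pivot 1 → sign +
step 3: pivot 6/5 → sign +
signature = (3, 1, 0)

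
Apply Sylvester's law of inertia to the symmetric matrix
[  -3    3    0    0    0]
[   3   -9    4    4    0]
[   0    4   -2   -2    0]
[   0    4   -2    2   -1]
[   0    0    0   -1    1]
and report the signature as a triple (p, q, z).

step 0: pivot -3 → sign −
step 1: pivot -6 → sign −
step 2: pivot 2/3 → sign +
step 3: pivot 4 → sign +
step 4: pivot 3/4 → sign +
signature = (3, 2, 0)

Answer: (3, 2, 0)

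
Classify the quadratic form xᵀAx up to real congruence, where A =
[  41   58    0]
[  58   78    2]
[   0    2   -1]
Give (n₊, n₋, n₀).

Answer: (1, 2, 0)

Derivation:
step 0: pivot 41 → sign +
step 1: pivot -166/41 → sign −
step 2: pivot -1/83 → sign −
signature = (1, 2, 0)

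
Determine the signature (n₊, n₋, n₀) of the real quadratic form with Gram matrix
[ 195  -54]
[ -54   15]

step 0: pivot 195 → sign +
step 1: pivot 3/65 → sign +
signature = (2, 0, 0)

Answer: (2, 0, 0)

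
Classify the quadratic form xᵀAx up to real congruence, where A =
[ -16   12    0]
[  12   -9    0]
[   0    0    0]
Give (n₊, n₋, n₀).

Answer: (0, 1, 2)

Derivation:
step 0: pivot -16 → sign −
step 1: row/col 1 already zero → sign 0
step 2: row/col 2 already zero → sign 0
signature = (0, 1, 2)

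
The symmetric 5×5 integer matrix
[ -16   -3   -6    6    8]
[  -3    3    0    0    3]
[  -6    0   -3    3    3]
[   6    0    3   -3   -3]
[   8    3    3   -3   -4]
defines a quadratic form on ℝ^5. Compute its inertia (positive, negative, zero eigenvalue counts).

Answer: (1, 3, 1)

Derivation:
step 0: pivot -16 → sign −
step 1: pivot 57/16 → sign +
step 2: pivot -21/19 → sign −
step 3: pivot -3/7 → sign −
step 4: row/col 4 already zero → sign 0
signature = (1, 3, 1)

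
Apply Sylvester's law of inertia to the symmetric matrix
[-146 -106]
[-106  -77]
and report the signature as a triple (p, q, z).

step 0: pivot -146 → sign −
step 1: pivot -3/73 → sign −
signature = (0, 2, 0)

Answer: (0, 2, 0)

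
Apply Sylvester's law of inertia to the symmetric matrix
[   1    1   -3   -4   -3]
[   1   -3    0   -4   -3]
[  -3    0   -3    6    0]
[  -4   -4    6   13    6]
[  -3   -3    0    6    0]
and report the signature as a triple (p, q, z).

step 0: pivot 1 → sign +
step 1: pivot -4 → sign −
step 2: pivot -39/4 → sign −
step 3: pivot 9/13 → sign +
step 4: pivot -1 → sign −
signature = (2, 3, 0)

Answer: (2, 3, 0)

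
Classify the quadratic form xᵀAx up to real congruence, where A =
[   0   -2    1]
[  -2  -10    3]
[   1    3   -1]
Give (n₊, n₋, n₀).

Answer: (1, 2, 0)

Derivation:
step 0: pivot -10 → sign −
step 1: pivot 2/5 → sign +
step 2: pivot -1/2 → sign −
signature = (1, 2, 0)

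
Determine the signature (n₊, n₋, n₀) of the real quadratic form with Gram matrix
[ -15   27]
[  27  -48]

step 0: pivot -15 → sign −
step 1: pivot 3/5 → sign +
signature = (1, 1, 0)

Answer: (1, 1, 0)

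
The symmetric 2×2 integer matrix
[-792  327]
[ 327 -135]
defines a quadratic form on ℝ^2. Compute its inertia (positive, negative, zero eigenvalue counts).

step 0: pivot -792 → sign −
step 1: pivot 1/88 → sign +
signature = (1, 1, 0)

Answer: (1, 1, 0)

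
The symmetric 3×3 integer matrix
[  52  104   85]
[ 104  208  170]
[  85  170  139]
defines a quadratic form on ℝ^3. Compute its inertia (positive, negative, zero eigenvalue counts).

step 0: pivot 52 → sign +
step 1: pivot 3/52 → sign +
step 2: row/col 2 already zero → sign 0
signature = (2, 0, 1)

Answer: (2, 0, 1)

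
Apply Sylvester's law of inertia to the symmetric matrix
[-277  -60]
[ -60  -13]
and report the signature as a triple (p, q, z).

step 0: pivot -277 → sign −
step 1: pivot -1/277 → sign −
signature = (0, 2, 0)

Answer: (0, 2, 0)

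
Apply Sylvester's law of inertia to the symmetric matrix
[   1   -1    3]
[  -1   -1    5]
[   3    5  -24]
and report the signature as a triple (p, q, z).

step 0: pivot 1 → sign +
step 1: pivot -2 → sign −
step 2: pivot -1 → sign −
signature = (1, 2, 0)

Answer: (1, 2, 0)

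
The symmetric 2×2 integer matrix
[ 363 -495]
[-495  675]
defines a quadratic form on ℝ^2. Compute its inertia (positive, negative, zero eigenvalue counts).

Answer: (1, 0, 1)

Derivation:
step 0: pivot 363 → sign +
step 1: row/col 1 already zero → sign 0
signature = (1, 0, 1)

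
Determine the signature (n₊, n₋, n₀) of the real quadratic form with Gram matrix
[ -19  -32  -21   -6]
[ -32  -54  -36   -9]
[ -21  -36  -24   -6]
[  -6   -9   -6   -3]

step 0: pivot -19 → sign −
step 1: pivot -2/19 → sign −
step 2: pivot 3 → sign +
step 3: pivot -3/2 → sign −
signature = (1, 3, 0)

Answer: (1, 3, 0)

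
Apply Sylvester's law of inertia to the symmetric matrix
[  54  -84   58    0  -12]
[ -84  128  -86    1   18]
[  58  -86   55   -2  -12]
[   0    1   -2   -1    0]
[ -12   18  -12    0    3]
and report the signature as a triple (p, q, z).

Answer: (2, 3, 0)

Derivation:
step 0: pivot 54 → sign +
step 1: pivot -8/3 → sign −
step 2: pivot -11/18 → sign −
step 3: pivot -15/44 → sign −
step 4: pivot 3/5 → sign +
signature = (2, 3, 0)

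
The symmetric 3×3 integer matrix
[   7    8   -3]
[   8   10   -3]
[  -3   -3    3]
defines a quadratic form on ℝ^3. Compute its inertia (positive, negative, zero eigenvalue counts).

step 0: pivot 7 → sign +
step 1: pivot 6/7 → sign +
step 2: pivot 3/2 → sign +
signature = (3, 0, 0)

Answer: (3, 0, 0)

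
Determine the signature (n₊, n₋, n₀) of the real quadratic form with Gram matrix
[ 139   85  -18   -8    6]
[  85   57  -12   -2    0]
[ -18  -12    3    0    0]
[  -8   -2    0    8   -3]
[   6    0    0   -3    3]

step 0: pivot 139 → sign +
step 1: pivot 698/139 → sign +
step 2: pivot 165/349 → sign +
step 3: pivot 298/55 → sign +
step 4: pivot 3/298 → sign +
signature = (5, 0, 0)

Answer: (5, 0, 0)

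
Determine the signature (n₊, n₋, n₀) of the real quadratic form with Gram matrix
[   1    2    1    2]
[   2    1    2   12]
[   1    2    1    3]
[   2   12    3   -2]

Answer: (2, 2, 0)

Derivation:
step 0: pivot 1 → sign +
step 1: pivot -3 → sign −
step 2: pivot 46/3 → sign +
step 3: pivot -3/46 → sign −
signature = (2, 2, 0)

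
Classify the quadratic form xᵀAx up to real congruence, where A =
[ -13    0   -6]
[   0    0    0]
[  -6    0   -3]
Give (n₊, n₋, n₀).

step 0: pivot -13 → sign −
step 1: pivot -3/13 → sign −
step 2: row/col 2 already zero → sign 0
signature = (0, 2, 1)

Answer: (0, 2, 1)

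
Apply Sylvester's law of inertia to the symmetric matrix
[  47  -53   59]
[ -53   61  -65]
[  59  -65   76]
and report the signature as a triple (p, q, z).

Answer: (3, 0, 0)

Derivation:
step 0: pivot 47 → sign +
step 1: pivot 58/47 → sign +
step 2: pivot 1/29 → sign +
signature = (3, 0, 0)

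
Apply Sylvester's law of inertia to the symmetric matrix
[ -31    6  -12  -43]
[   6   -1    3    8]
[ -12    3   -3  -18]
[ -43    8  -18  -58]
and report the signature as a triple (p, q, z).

Answer: (2, 2, 0)

Derivation:
step 0: pivot -31 → sign −
step 1: pivot 5/31 → sign +
step 2: pivot -6/5 → sign −
step 3: pivot 1 → sign +
signature = (2, 2, 0)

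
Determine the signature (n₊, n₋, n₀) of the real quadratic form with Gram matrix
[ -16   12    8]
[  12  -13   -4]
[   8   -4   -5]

step 0: pivot -16 → sign −
step 1: pivot -4 → sign −
step 2: row/col 2 already zero → sign 0
signature = (0, 2, 1)

Answer: (0, 2, 1)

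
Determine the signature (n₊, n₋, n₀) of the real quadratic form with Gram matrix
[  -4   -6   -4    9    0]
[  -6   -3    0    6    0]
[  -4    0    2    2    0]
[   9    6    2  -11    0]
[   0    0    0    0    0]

Answer: (2, 2, 1)

Derivation:
step 0: pivot -4 → sign −
step 1: pivot 6 → sign +
step 2: pivot -1/8 → sign −
step 3: pivot 2 → sign +
step 4: row/col 4 already zero → sign 0
signature = (2, 2, 1)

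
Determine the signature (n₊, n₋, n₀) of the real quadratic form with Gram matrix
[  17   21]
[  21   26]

step 0: pivot 17 → sign +
step 1: pivot 1/17 → sign +
signature = (2, 0, 0)

Answer: (2, 0, 0)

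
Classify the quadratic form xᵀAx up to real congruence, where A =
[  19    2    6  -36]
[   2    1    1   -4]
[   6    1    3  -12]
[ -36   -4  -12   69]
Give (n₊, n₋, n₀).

Answer: (4, 0, 0)

Derivation:
step 0: pivot 19 → sign +
step 1: pivot 15/19 → sign +
step 2: pivot 14/15 → sign +
step 3: pivot 3/7 → sign +
signature = (4, 0, 0)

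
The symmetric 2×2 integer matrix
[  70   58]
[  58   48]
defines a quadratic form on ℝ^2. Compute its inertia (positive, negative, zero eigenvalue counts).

Answer: (1, 1, 0)

Derivation:
step 0: pivot 70 → sign +
step 1: pivot -2/35 → sign −
signature = (1, 1, 0)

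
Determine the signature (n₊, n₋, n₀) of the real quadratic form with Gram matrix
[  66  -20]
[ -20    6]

Answer: (1, 1, 0)

Derivation:
step 0: pivot 66 → sign +
step 1: pivot -2/33 → sign −
signature = (1, 1, 0)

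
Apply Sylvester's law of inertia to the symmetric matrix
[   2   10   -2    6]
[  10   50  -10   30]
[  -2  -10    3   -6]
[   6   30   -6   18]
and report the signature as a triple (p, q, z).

step 0: pivot 2 → sign +
step 1: pivot 1 → sign +
step 2: row/col 2 already zero → sign 0
step 3: row/col 3 already zero → sign 0
signature = (2, 0, 2)

Answer: (2, 0, 2)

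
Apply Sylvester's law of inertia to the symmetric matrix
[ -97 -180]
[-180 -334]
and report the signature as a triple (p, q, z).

Answer: (1, 1, 0)

Derivation:
step 0: pivot -97 → sign −
step 1: pivot 2/97 → sign +
signature = (1, 1, 0)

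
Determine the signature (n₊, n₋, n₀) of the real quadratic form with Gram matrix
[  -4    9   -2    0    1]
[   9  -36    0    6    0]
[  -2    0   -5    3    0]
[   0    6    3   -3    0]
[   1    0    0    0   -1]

Answer: (1, 4, 0)

Derivation:
step 0: pivot -4 → sign −
step 1: pivot -63/4 → sign −
step 2: pivot -19/7 → sign −
step 3: pivot -2/19 → sign −
step 4: pivot 1 → sign +
signature = (1, 4, 0)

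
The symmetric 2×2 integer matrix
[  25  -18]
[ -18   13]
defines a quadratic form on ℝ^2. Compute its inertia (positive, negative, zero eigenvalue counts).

step 0: pivot 25 → sign +
step 1: pivot 1/25 → sign +
signature = (2, 0, 0)

Answer: (2, 0, 0)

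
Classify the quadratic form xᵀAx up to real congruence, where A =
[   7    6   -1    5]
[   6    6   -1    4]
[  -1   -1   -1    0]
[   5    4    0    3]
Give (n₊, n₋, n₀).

step 0: pivot 7 → sign +
step 1: pivot 6/7 → sign +
step 2: pivot -7/6 → sign −
step 3: pivot -2/7 → sign −
signature = (2, 2, 0)

Answer: (2, 2, 0)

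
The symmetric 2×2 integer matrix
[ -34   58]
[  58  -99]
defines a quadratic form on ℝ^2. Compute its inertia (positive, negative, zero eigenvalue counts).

step 0: pivot -34 → sign −
step 1: pivot -1/17 → sign −
signature = (0, 2, 0)

Answer: (0, 2, 0)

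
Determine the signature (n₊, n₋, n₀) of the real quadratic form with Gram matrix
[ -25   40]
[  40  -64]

Answer: (0, 1, 1)

Derivation:
step 0: pivot -25 → sign −
step 1: row/col 1 already zero → sign 0
signature = (0, 1, 1)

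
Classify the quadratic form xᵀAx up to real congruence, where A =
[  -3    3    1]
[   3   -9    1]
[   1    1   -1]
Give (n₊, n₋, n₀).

step 0: pivot -3 → sign −
step 1: pivot -6 → sign −
step 2: row/col 2 already zero → sign 0
signature = (0, 2, 1)

Answer: (0, 2, 1)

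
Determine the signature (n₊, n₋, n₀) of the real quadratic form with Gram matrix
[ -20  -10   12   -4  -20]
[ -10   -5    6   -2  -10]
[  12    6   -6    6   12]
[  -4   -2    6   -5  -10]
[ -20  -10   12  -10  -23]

step 0: pivot -20 → sign −
step 1: pivot 6/5 → sign +
step 2: pivot -15 → sign −
step 3: pivot -3/5 → sign −
step 4: row/col 4 already zero → sign 0
signature = (1, 3, 1)

Answer: (1, 3, 1)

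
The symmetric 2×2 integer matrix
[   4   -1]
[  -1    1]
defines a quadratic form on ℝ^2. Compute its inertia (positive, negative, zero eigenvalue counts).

Answer: (2, 0, 0)

Derivation:
step 0: pivot 4 → sign +
step 1: pivot 3/4 → sign +
signature = (2, 0, 0)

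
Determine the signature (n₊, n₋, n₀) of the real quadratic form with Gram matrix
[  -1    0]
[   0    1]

Answer: (1, 1, 0)

Derivation:
step 0: pivot -1 → sign −
step 1: pivot 1 → sign +
signature = (1, 1, 0)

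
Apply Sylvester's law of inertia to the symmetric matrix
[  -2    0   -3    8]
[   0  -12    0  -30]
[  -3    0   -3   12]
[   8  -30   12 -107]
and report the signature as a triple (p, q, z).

Answer: (1, 2, 1)

Derivation:
step 0: pivot -2 → sign −
step 1: pivot -12 → sign −
step 2: pivot 3/2 → sign +
step 3: row/col 3 already zero → sign 0
signature = (1, 2, 1)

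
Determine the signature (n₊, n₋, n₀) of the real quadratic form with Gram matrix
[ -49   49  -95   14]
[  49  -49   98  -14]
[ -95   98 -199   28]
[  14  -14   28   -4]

Answer: (1, 2, 1)

Derivation:
step 0: pivot -49 → sign −
step 1: pivot -726/49 → sign −
step 2: pivot 147/242 → sign +
step 3: row/col 3 already zero → sign 0
signature = (1, 2, 1)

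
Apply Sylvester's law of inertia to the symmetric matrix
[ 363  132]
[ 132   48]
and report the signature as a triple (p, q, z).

step 0: pivot 363 → sign +
step 1: row/col 1 already zero → sign 0
signature = (1, 0, 1)

Answer: (1, 0, 1)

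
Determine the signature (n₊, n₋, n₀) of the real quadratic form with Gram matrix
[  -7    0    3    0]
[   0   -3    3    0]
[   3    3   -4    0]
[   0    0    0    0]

Answer: (1, 2, 1)

Derivation:
step 0: pivot -7 → sign −
step 1: pivot -3 → sign −
step 2: pivot 2/7 → sign +
step 3: row/col 3 already zero → sign 0
signature = (1, 2, 1)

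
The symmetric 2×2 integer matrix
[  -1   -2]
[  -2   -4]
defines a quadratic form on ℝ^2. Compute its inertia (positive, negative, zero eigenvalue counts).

step 0: pivot -1 → sign −
step 1: row/col 1 already zero → sign 0
signature = (0, 1, 1)

Answer: (0, 1, 1)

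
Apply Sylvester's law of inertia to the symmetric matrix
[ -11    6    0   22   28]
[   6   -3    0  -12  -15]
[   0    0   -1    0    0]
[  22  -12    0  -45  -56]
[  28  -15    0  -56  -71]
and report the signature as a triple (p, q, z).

step 0: pivot -11 → sign −
step 1: pivot 3/11 → sign +
step 2: pivot -1 → sign −
step 3: pivot -1 → sign −
step 4: row/col 4 already zero → sign 0
signature = (1, 3, 1)

Answer: (1, 3, 1)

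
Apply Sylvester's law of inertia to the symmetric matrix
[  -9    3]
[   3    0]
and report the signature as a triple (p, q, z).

Answer: (1, 1, 0)

Derivation:
step 0: pivot -9 → sign −
step 1: pivot 1 → sign +
signature = (1, 1, 0)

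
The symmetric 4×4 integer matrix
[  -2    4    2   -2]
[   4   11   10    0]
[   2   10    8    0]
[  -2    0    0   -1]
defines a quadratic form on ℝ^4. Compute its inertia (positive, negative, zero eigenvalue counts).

Answer: (2, 2, 0)

Derivation:
step 0: pivot -2 → sign −
step 1: pivot 19 → sign +
step 2: pivot -6/19 → sign −
step 3: pivot 3 → sign +
signature = (2, 2, 0)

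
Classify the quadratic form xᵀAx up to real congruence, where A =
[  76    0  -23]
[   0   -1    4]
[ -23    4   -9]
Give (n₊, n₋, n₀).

Answer: (2, 1, 0)

Derivation:
step 0: pivot 76 → sign +
step 1: pivot -1 → sign −
step 2: pivot 3/76 → sign +
signature = (2, 1, 0)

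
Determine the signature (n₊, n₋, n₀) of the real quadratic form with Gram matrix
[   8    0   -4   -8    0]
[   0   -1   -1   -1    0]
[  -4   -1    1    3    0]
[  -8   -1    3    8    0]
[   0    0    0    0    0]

step 0: pivot 8 → sign +
step 1: pivot -1 → sign −
step 2: pivot 1 → sign +
step 3: row/col 3 already zero → sign 0
step 4: row/col 4 already zero → sign 0
signature = (2, 1, 2)

Answer: (2, 1, 2)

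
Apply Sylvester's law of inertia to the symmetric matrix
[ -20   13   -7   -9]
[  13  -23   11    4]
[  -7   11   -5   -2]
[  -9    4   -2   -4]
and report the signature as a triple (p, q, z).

step 0: pivot -20 → sign −
step 1: pivot -291/20 → sign −
step 2: pivot 30/97 → sign +
step 3: pivot -1/15 → sign −
signature = (1, 3, 0)

Answer: (1, 3, 0)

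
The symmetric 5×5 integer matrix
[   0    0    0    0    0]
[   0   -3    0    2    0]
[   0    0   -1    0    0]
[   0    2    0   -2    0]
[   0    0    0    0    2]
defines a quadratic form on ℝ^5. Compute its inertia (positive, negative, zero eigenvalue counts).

Answer: (1, 3, 1)

Derivation:
step 0: pivot -3 → sign −
step 1: pivot -1 → sign −
step 2: pivot -2/3 → sign −
step 3: pivot 2 → sign +
step 4: row/col 4 already zero → sign 0
signature = (1, 3, 1)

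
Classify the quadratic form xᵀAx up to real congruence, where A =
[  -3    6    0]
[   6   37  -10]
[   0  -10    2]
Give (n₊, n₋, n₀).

Answer: (1, 2, 0)

Derivation:
step 0: pivot -3 → sign −
step 1: pivot 49 → sign +
step 2: pivot -2/49 → sign −
signature = (1, 2, 0)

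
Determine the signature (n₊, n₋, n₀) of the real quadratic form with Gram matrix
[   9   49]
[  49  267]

Answer: (2, 0, 0)

Derivation:
step 0: pivot 9 → sign +
step 1: pivot 2/9 → sign +
signature = (2, 0, 0)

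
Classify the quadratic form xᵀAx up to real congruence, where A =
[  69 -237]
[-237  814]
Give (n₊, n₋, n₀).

step 0: pivot 69 → sign +
step 1: pivot -1/23 → sign −
signature = (1, 1, 0)

Answer: (1, 1, 0)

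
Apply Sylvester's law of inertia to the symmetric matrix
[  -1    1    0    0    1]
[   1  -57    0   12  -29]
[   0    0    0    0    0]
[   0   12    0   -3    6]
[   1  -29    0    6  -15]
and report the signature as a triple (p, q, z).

step 0: pivot -1 → sign −
step 1: pivot -56 → sign −
step 2: pivot -3/7 → sign −
step 3: row/col 3 already zero → sign 0
step 4: row/col 4 already zero → sign 0
signature = (0, 3, 2)

Answer: (0, 3, 2)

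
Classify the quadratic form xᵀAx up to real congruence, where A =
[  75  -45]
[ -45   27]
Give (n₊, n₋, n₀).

step 0: pivot 75 → sign +
step 1: row/col 1 already zero → sign 0
signature = (1, 0, 1)

Answer: (1, 0, 1)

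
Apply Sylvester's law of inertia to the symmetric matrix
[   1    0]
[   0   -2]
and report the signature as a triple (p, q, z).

Answer: (1, 1, 0)

Derivation:
step 0: pivot 1 → sign +
step 1: pivot -2 → sign −
signature = (1, 1, 0)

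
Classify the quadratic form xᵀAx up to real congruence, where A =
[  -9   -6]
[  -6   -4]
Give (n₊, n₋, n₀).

step 0: pivot -9 → sign −
step 1: row/col 1 already zero → sign 0
signature = (0, 1, 1)

Answer: (0, 1, 1)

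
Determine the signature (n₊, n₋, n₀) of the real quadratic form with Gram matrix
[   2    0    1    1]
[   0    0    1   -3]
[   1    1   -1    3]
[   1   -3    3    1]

step 0: pivot 2 → sign +
step 1: pivot -3/2 → sign −
step 2: pivot 2/3 → sign +
step 3: pivot 2 → sign +
signature = (3, 1, 0)

Answer: (3, 1, 0)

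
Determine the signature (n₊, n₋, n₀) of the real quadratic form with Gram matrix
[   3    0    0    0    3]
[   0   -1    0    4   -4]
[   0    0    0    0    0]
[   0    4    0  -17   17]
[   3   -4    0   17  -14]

step 0: pivot 3 → sign +
step 1: pivot -1 → sign −
step 2: pivot -1 → sign −
step 3: row/col 3 already zero → sign 0
step 4: row/col 4 already zero → sign 0
signature = (1, 2, 2)

Answer: (1, 2, 2)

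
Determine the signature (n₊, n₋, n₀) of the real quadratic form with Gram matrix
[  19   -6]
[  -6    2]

step 0: pivot 19 → sign +
step 1: pivot 2/19 → sign +
signature = (2, 0, 0)

Answer: (2, 0, 0)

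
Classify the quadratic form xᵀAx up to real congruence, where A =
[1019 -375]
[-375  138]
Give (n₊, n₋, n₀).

Answer: (1, 1, 0)

Derivation:
step 0: pivot 1019 → sign +
step 1: pivot -3/1019 → sign −
signature = (1, 1, 0)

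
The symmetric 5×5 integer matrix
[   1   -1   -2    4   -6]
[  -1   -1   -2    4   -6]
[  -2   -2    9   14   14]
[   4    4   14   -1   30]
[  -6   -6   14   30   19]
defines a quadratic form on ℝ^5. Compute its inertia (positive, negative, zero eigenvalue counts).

Answer: (4, 1, 0)

Derivation:
step 0: pivot 1 → sign +
step 1: pivot -2 → sign −
step 2: pivot 13 → sign +
step 3: pivot 159/13 → sign +
step 4: pivot 3/53 → sign +
signature = (4, 1, 0)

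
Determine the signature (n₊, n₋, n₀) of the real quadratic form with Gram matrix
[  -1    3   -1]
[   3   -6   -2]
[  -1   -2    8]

Answer: (2, 1, 0)

Derivation:
step 0: pivot -1 → sign −
step 1: pivot 3 → sign +
step 2: pivot 2/3 → sign +
signature = (2, 1, 0)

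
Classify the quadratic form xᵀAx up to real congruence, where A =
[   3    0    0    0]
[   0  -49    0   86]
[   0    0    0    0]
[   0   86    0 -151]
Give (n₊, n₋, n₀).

step 0: pivot 3 → sign +
step 1: pivot -49 → sign −
step 2: pivot -3/49 → sign −
step 3: row/col 3 already zero → sign 0
signature = (1, 2, 1)

Answer: (1, 2, 1)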